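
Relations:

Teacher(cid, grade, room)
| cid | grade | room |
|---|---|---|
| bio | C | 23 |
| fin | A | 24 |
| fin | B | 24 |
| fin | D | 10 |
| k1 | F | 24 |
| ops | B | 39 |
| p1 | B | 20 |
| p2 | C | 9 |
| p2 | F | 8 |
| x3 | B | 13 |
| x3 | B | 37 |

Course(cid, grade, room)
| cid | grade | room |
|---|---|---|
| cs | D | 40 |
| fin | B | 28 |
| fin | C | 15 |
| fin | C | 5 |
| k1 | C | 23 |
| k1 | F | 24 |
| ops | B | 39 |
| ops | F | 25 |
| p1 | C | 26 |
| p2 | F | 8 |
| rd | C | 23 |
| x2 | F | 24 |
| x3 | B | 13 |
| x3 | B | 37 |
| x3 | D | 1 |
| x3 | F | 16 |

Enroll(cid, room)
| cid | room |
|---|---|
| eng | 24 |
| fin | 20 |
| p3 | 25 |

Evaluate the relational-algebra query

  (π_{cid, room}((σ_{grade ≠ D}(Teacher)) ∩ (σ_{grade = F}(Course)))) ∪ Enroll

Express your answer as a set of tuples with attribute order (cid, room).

Filtering on grade ≠ D leaves {(bio, C, 23), (fin, A, 24), (fin, B, 24), (k1, F, 24), (ops, B, 39), (p1, B, 20), (p2, C, 9), (p2, F, 8), (x3, B, 13), (x3, B, 37)}.
Filtering on grade = F leaves {(k1, F, 24), (ops, F, 25), (p2, F, 8), (x2, F, 24), (x3, F, 16)}.
Set intersection of the two operands is {(k1, F, 24), (p2, F, 8)}.
Projecting to cid, room: {(k1, 24), (p2, 8)}
Set union of the two operands is {(eng, 24), (fin, 20), (k1, 24), (p2, 8), (p3, 25)}.

{(eng, 24), (fin, 20), (k1, 24), (p2, 8), (p3, 25)}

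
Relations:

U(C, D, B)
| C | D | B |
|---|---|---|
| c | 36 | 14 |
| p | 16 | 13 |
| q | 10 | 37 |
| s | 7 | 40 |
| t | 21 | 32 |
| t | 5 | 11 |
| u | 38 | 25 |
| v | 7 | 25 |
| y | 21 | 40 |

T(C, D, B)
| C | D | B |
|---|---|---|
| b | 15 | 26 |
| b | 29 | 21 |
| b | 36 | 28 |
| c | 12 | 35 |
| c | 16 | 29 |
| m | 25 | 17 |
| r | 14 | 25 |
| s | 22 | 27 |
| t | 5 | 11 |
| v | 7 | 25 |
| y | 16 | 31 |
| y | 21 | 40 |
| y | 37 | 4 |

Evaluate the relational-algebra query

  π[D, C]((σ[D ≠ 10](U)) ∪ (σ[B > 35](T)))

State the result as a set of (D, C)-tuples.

{(16, p), (21, t), (21, y), (36, c), (38, u), (5, t), (7, s), (7, v)}

Selection D ≠ 10: {(c, 36, 14), (p, 16, 13), (s, 7, 40), (t, 21, 32), (t, 5, 11), (u, 38, 25), (v, 7, 25), (y, 21, 40)}
Selection B > 35: {(y, 21, 40)}
Taking the union: {(c, 36, 14), (p, 16, 13), (s, 7, 40), (t, 21, 32), (t, 5, 11), (u, 38, 25), (v, 7, 25), (y, 21, 40)}
Keep only column(s) D, C: {(16, p), (21, t), (21, y), (36, c), (38, u), (5, t), (7, s), (7, v)}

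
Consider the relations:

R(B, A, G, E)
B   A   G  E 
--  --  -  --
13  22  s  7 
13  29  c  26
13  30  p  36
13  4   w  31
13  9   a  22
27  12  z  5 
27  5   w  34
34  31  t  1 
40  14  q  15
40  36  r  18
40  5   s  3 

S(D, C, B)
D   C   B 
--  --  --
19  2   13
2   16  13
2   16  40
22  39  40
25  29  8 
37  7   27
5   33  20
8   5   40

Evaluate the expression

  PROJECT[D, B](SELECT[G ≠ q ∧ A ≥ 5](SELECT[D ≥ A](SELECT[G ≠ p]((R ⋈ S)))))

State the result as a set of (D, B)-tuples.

Natural join on B: {(13, 22, s, 7, 19, 2), (13, 22, s, 7, 2, 16), (13, 29, c, 26, 19, 2), (13, 29, c, 26, 2, 16), (13, 30, p, 36, 19, 2), (13, 30, p, 36, 2, 16), (13, 4, w, 31, 19, 2), (13, 4, w, 31, 2, 16), (13, 9, a, 22, 19, 2), (13, 9, a, 22, 2, 16), (27, 12, z, 5, 37, 7), (27, 5, w, 34, 37, 7), (40, 14, q, 15, 2, 16), (40, 14, q, 15, 22, 39), (40, 14, q, 15, 8, 5), (40, 36, r, 18, 2, 16), (40, 36, r, 18, 22, 39), (40, 36, r, 18, 8, 5), (40, 5, s, 3, 2, 16), (40, 5, s, 3, 22, 39), (40, 5, s, 3, 8, 5)}
Selection G ≠ p: {(13, 22, s, 7, 19, 2), (13, 22, s, 7, 2, 16), (13, 29, c, 26, 19, 2), (13, 29, c, 26, 2, 16), (13, 4, w, 31, 19, 2), (13, 4, w, 31, 2, 16), (13, 9, a, 22, 19, 2), (13, 9, a, 22, 2, 16), (27, 12, z, 5, 37, 7), (27, 5, w, 34, 37, 7), (40, 14, q, 15, 2, 16), (40, 14, q, 15, 22, 39), (40, 14, q, 15, 8, 5), (40, 36, r, 18, 2, 16), (40, 36, r, 18, 22, 39), (40, 36, r, 18, 8, 5), (40, 5, s, 3, 2, 16), (40, 5, s, 3, 22, 39), (40, 5, s, 3, 8, 5)}
Selection D ≥ A: {(13, 4, w, 31, 19, 2), (13, 9, a, 22, 19, 2), (27, 12, z, 5, 37, 7), (27, 5, w, 34, 37, 7), (40, 14, q, 15, 22, 39), (40, 5, s, 3, 22, 39), (40, 5, s, 3, 8, 5)}
Selection G ≠ q ∧ A ≥ 5: {(13, 9, a, 22, 19, 2), (27, 12, z, 5, 37, 7), (27, 5, w, 34, 37, 7), (40, 5, s, 3, 22, 39), (40, 5, s, 3, 8, 5)}
Projecting to D, B (1 duplicate(s) eliminated): {(19, 13), (22, 40), (37, 27), (8, 40)}

{(19, 13), (22, 40), (37, 27), (8, 40)}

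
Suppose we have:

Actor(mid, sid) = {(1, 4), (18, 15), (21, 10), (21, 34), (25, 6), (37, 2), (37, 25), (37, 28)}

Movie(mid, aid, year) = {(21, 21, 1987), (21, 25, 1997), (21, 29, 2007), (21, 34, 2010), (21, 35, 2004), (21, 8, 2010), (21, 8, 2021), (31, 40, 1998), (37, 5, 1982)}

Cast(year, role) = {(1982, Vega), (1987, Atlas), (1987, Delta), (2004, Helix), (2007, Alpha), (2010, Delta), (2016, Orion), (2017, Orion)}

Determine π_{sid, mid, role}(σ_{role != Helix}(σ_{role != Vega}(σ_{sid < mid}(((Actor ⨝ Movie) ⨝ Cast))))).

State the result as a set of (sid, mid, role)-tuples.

{(10, 21, Alpha), (10, 21, Atlas), (10, 21, Delta)}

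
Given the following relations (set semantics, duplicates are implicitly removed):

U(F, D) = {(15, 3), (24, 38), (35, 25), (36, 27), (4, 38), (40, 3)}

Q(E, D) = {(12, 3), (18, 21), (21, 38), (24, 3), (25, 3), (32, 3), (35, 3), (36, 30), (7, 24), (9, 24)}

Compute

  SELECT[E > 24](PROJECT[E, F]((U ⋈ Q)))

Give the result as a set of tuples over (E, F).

U ⋈ Q (natural join on D): {(15, 3, 12), (15, 3, 24), (15, 3, 25), (15, 3, 32), (15, 3, 35), (24, 38, 21), (4, 38, 21), (40, 3, 12), (40, 3, 24), (40, 3, 25), (40, 3, 32), (40, 3, 35)}
π[E, F]: project onto (E, F) → {(12, 15), (12, 40), (21, 24), (21, 4), (24, 15), (24, 40), (25, 15), (25, 40), (32, 15), (32, 40), (35, 15), (35, 40)}
Filtering on E > 24 leaves {(25, 15), (25, 40), (32, 15), (32, 40), (35, 15), (35, 40)}.

{(25, 15), (25, 40), (32, 15), (32, 40), (35, 15), (35, 40)}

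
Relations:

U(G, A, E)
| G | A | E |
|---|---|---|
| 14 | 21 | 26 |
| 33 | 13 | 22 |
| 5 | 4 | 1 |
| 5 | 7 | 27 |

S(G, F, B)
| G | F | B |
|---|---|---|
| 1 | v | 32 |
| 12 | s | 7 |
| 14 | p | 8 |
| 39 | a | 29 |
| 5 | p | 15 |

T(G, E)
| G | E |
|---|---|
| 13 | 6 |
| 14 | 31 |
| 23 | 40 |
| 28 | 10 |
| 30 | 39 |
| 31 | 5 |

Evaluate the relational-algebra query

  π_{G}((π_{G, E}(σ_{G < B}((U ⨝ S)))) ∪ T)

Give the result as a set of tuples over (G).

U ⋈ S (natural join on G): {(14, 21, 26, p, 8), (5, 4, 1, p, 15), (5, 7, 27, p, 15)}
Apply σ_{G < B}; surviving tuples: {(5, 4, 1, p, 15), (5, 7, 27, p, 15)}
Projecting to G, E: {(5, 1), (5, 27)}
Union: {(5, 1), (5, 27)} with {(13, 6), (14, 31), (23, 40), (28, 10), (30, 39), (31, 5)} → {(13, 6), (14, 31), (23, 40), (28, 10), (30, 39), (31, 5), (5, 1), (5, 27)}
Projecting to G (1 duplicate(s) eliminated): {13, 14, 23, 28, 30, 31, 5}

{13, 14, 23, 28, 30, 31, 5}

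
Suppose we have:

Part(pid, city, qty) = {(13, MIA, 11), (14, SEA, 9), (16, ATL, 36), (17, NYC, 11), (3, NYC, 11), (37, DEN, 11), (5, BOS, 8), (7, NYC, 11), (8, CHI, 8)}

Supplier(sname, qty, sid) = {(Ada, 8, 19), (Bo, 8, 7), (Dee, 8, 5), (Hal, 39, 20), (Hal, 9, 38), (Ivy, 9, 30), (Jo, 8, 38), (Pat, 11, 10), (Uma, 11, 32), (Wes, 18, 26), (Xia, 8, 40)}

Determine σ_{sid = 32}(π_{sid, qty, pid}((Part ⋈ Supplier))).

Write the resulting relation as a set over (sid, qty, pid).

Natural join on qty: {(13, MIA, 11, Pat, 10), (13, MIA, 11, Uma, 32), (14, SEA, 9, Hal, 38), (14, SEA, 9, Ivy, 30), (17, NYC, 11, Pat, 10), (17, NYC, 11, Uma, 32), (3, NYC, 11, Pat, 10), (3, NYC, 11, Uma, 32), (37, DEN, 11, Pat, 10), (37, DEN, 11, Uma, 32), (5, BOS, 8, Ada, 19), (5, BOS, 8, Bo, 7), (5, BOS, 8, Dee, 5), (5, BOS, 8, Jo, 38), (5, BOS, 8, Xia, 40), (7, NYC, 11, Pat, 10), (7, NYC, 11, Uma, 32), (8, CHI, 8, Ada, 19), (8, CHI, 8, Bo, 7), (8, CHI, 8, Dee, 5), (8, CHI, 8, Jo, 38), (8, CHI, 8, Xia, 40)}
Keep only column(s) sid, qty, pid: {(10, 11, 13), (10, 11, 17), (10, 11, 3), (10, 11, 37), (10, 11, 7), (19, 8, 5), (19, 8, 8), (30, 9, 14), (32, 11, 13), (32, 11, 17), (32, 11, 3), (32, 11, 37), (32, 11, 7), (38, 8, 5), (38, 8, 8), (38, 9, 14), (40, 8, 5), (40, 8, 8), (5, 8, 5), (5, 8, 8), (7, 8, 5), (7, 8, 8)}
Apply σ_{sid = 32}; surviving tuples: {(32, 11, 13), (32, 11, 17), (32, 11, 3), (32, 11, 37), (32, 11, 7)}

{(32, 11, 13), (32, 11, 17), (32, 11, 3), (32, 11, 37), (32, 11, 7)}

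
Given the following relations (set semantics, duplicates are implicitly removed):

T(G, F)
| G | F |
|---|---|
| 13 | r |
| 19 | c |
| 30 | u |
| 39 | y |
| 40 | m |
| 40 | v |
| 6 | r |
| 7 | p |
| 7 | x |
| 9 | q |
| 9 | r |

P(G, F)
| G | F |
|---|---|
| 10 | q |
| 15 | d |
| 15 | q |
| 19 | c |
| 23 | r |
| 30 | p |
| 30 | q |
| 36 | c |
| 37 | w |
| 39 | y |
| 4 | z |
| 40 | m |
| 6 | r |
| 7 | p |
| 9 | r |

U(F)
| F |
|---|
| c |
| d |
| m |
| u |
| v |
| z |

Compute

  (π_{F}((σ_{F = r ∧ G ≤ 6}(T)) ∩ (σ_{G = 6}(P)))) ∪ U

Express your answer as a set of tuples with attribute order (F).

{c, d, m, r, u, v, z}

Filtering on F = r ∧ G ≤ 6 leaves {(6, r)}.
Filtering on G = 6 leaves {(6, r)}.
Taking the intersection: {(6, r)}
Projecting to F: {r}
Taking the union: {c, d, m, r, u, v, z}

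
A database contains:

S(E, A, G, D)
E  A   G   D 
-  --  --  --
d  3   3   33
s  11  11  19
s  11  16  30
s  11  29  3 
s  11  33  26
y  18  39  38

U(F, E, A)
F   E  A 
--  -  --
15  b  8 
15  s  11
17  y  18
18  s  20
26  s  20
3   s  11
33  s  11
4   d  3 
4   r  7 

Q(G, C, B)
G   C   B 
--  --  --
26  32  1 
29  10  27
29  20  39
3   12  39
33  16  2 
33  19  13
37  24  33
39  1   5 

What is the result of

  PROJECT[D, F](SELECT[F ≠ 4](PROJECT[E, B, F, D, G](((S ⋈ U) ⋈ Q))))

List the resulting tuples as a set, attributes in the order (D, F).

{(26, 15), (26, 3), (26, 33), (3, 15), (3, 3), (3, 33), (38, 17)}

Joining S and U on E, A yields {(d, 3, 3, 33, 4), (s, 11, 11, 19, 15), (s, 11, 11, 19, 3), (s, 11, 11, 19, 33), (s, 11, 16, 30, 15), (s, 11, 16, 30, 3), (s, 11, 16, 30, 33), (s, 11, 29, 3, 15), (s, 11, 29, 3, 3), (s, 11, 29, 3, 33), (s, 11, 33, 26, 15), (s, 11, 33, 26, 3), (s, 11, 33, 26, 33), (y, 18, 39, 38, 17)}.
Joining (S ⋈ U) and Q on G yields {(d, 3, 3, 33, 4, 12, 39), (s, 11, 29, 3, 15, 10, 27), (s, 11, 29, 3, 15, 20, 39), (s, 11, 29, 3, 3, 10, 27), (s, 11, 29, 3, 3, 20, 39), (s, 11, 29, 3, 33, 10, 27), (s, 11, 29, 3, 33, 20, 39), (s, 11, 33, 26, 15, 16, 2), (s, 11, 33, 26, 15, 19, 13), (s, 11, 33, 26, 3, 16, 2), (s, 11, 33, 26, 3, 19, 13), (s, 11, 33, 26, 33, 16, 2), (s, 11, 33, 26, 33, 19, 13), (y, 18, 39, 38, 17, 1, 5)}.
Keep only column(s) E, B, F, D, G: {(d, 39, 4, 33, 3), (s, 13, 15, 26, 33), (s, 13, 3, 26, 33), (s, 13, 33, 26, 33), (s, 2, 15, 26, 33), (s, 2, 3, 26, 33), (s, 2, 33, 26, 33), (s, 27, 15, 3, 29), (s, 27, 3, 3, 29), (s, 27, 33, 3, 29), (s, 39, 15, 3, 29), (s, 39, 3, 3, 29), (s, 39, 33, 3, 29), (y, 5, 17, 38, 39)}
σ[F ≠ 4]: keep tuples satisfying F ≠ 4 → {(s, 13, 15, 26, 33), (s, 13, 3, 26, 33), (s, 13, 33, 26, 33), (s, 2, 15, 26, 33), (s, 2, 3, 26, 33), (s, 2, 33, 26, 33), (s, 27, 15, 3, 29), (s, 27, 3, 3, 29), (s, 27, 33, 3, 29), (s, 39, 15, 3, 29), (s, 39, 3, 3, 29), (s, 39, 33, 3, 29), (y, 5, 17, 38, 39)}
Keep only column(s) D, F (6 duplicate(s) eliminated): {(26, 15), (26, 3), (26, 33), (3, 15), (3, 3), (3, 33), (38, 17)}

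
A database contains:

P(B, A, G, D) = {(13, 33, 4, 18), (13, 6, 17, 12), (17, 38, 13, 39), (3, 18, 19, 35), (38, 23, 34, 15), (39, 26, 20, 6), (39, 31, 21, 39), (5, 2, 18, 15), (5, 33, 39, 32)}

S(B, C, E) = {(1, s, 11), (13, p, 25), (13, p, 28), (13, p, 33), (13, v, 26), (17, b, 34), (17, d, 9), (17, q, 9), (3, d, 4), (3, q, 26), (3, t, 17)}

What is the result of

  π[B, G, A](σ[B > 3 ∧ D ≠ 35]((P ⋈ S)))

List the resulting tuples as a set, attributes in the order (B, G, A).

P ⋈ S (natural join on B): {(13, 33, 4, 18, p, 25), (13, 33, 4, 18, p, 28), (13, 33, 4, 18, p, 33), (13, 33, 4, 18, v, 26), (13, 6, 17, 12, p, 25), (13, 6, 17, 12, p, 28), (13, 6, 17, 12, p, 33), (13, 6, 17, 12, v, 26), (17, 38, 13, 39, b, 34), (17, 38, 13, 39, d, 9), (17, 38, 13, 39, q, 9), (3, 18, 19, 35, d, 4), (3, 18, 19, 35, q, 26), (3, 18, 19, 35, t, 17)}
Apply σ_{B > 3 ∧ D ≠ 35}; surviving tuples: {(13, 33, 4, 18, p, 25), (13, 33, 4, 18, p, 28), (13, 33, 4, 18, p, 33), (13, 33, 4, 18, v, 26), (13, 6, 17, 12, p, 25), (13, 6, 17, 12, p, 28), (13, 6, 17, 12, p, 33), (13, 6, 17, 12, v, 26), (17, 38, 13, 39, b, 34), (17, 38, 13, 39, d, 9), (17, 38, 13, 39, q, 9)}
Projecting to B, G, A (8 duplicate(s) eliminated): {(13, 17, 6), (13, 4, 33), (17, 13, 38)}

{(13, 17, 6), (13, 4, 33), (17, 13, 38)}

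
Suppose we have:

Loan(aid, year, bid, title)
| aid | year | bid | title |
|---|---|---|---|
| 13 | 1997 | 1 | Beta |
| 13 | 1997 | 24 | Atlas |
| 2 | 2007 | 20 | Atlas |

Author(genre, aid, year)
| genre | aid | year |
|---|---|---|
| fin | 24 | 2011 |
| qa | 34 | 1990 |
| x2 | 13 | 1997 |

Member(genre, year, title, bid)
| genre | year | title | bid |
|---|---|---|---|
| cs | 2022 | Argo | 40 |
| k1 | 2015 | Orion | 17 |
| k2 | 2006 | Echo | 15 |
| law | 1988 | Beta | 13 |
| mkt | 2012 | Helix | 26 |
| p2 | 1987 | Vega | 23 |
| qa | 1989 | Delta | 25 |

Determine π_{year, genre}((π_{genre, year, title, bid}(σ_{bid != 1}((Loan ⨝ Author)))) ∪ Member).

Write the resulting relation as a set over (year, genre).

{(1987, p2), (1988, law), (1989, qa), (1997, x2), (2006, k2), (2012, mkt), (2015, k1), (2022, cs)}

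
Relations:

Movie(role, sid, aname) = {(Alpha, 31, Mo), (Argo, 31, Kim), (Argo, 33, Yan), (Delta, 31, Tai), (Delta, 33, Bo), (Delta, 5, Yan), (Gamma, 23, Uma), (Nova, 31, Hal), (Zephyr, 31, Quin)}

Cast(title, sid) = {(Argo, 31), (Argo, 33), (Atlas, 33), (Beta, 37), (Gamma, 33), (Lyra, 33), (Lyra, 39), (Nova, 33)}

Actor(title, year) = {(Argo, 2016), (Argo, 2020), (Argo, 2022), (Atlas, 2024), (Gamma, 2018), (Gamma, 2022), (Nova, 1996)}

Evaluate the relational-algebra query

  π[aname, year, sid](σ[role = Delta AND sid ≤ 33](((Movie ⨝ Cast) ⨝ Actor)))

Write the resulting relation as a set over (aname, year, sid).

{(Bo, 1996, 33), (Bo, 2016, 33), (Bo, 2018, 33), (Bo, 2020, 33), (Bo, 2022, 33), (Bo, 2024, 33), (Tai, 2016, 31), (Tai, 2020, 31), (Tai, 2022, 31)}

Joining Movie and Cast on sid yields {(Alpha, 31, Mo, Argo), (Argo, 31, Kim, Argo), (Argo, 33, Yan, Argo), (Argo, 33, Yan, Atlas), (Argo, 33, Yan, Gamma), (Argo, 33, Yan, Lyra), (Argo, 33, Yan, Nova), (Delta, 31, Tai, Argo), (Delta, 33, Bo, Argo), (Delta, 33, Bo, Atlas), (Delta, 33, Bo, Gamma), (Delta, 33, Bo, Lyra), (Delta, 33, Bo, Nova), (Nova, 31, Hal, Argo), (Zephyr, 31, Quin, Argo)}.
Joining (Movie ⨝ Cast) and Actor on title yields {(Alpha, 31, Mo, Argo, 2016), (Alpha, 31, Mo, Argo, 2020), (Alpha, 31, Mo, Argo, 2022), (Argo, 31, Kim, Argo, 2016), (Argo, 31, Kim, Argo, 2020), (Argo, 31, Kim, Argo, 2022), (Argo, 33, Yan, Argo, 2016), (Argo, 33, Yan, Argo, 2020), (Argo, 33, Yan, Argo, 2022), (Argo, 33, Yan, Atlas, 2024), (Argo, 33, Yan, Gamma, 2018), (Argo, 33, Yan, Gamma, 2022), (Argo, 33, Yan, Nova, 1996), (Delta, 31, Tai, Argo, 2016), (Delta, 31, Tai, Argo, 2020), (Delta, 31, Tai, Argo, 2022), (Delta, 33, Bo, Argo, 2016), (Delta, 33, Bo, Argo, 2020), (Delta, 33, Bo, Argo, 2022), (Delta, 33, Bo, Atlas, 2024), (Delta, 33, Bo, Gamma, 2018), (Delta, 33, Bo, Gamma, 2022), (Delta, 33, Bo, Nova, 1996), (Nova, 31, Hal, Argo, 2016), (Nova, 31, Hal, Argo, 2020), (Nova, 31, Hal, Argo, 2022), (Zephyr, 31, Quin, Argo, 2016), (Zephyr, 31, Quin, Argo, 2020), (Zephyr, 31, Quin, Argo, 2022)}.
Selection role = Delta AND sid ≤ 33: {(Delta, 31, Tai, Argo, 2016), (Delta, 31, Tai, Argo, 2020), (Delta, 31, Tai, Argo, 2022), (Delta, 33, Bo, Argo, 2016), (Delta, 33, Bo, Argo, 2020), (Delta, 33, Bo, Argo, 2022), (Delta, 33, Bo, Atlas, 2024), (Delta, 33, Bo, Gamma, 2018), (Delta, 33, Bo, Gamma, 2022), (Delta, 33, Bo, Nova, 1996)}
π_{aname, year, sid} gives {(Bo, 1996, 33), (Bo, 2016, 33), (Bo, 2018, 33), (Bo, 2020, 33), (Bo, 2022, 33), (Bo, 2024, 33), (Tai, 2016, 31), (Tai, 2020, 31), (Tai, 2022, 31)} (1 duplicate(s) eliminated).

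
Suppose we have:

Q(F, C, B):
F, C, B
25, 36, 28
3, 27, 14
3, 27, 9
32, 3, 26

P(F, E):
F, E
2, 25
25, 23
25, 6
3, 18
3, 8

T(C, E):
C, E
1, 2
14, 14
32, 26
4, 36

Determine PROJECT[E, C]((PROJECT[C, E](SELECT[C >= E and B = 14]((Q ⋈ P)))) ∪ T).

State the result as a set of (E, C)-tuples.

{(14, 14), (18, 27), (2, 1), (26, 32), (36, 4), (8, 27)}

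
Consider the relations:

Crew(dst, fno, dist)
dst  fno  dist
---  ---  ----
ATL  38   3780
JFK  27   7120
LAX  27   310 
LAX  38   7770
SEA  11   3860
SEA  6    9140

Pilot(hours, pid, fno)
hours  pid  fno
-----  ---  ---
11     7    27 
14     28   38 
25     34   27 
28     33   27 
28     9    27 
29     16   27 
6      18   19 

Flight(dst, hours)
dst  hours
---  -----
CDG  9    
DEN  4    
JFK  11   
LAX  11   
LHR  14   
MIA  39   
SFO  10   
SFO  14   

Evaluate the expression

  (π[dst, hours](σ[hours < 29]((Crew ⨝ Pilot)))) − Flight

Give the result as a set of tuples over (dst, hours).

{(ATL, 14), (JFK, 25), (JFK, 28), (LAX, 14), (LAX, 25), (LAX, 28)}

Joining Crew and Pilot on fno yields {(ATL, 38, 3780, 14, 28), (JFK, 27, 7120, 11, 7), (JFK, 27, 7120, 25, 34), (JFK, 27, 7120, 28, 33), (JFK, 27, 7120, 28, 9), (JFK, 27, 7120, 29, 16), (LAX, 27, 310, 11, 7), (LAX, 27, 310, 25, 34), (LAX, 27, 310, 28, 33), (LAX, 27, 310, 28, 9), (LAX, 27, 310, 29, 16), (LAX, 38, 7770, 14, 28)}.
σ[hours < 29]: keep tuples satisfying hours < 29 → {(ATL, 38, 3780, 14, 28), (JFK, 27, 7120, 11, 7), (JFK, 27, 7120, 25, 34), (JFK, 27, 7120, 28, 33), (JFK, 27, 7120, 28, 9), (LAX, 27, 310, 11, 7), (LAX, 27, 310, 25, 34), (LAX, 27, 310, 28, 33), (LAX, 27, 310, 28, 9), (LAX, 38, 7770, 14, 28)}
π[dst, hours]: project onto (dst, hours) (2 duplicate(s) eliminated) → {(ATL, 14), (JFK, 11), (JFK, 25), (JFK, 28), (LAX, 11), (LAX, 14), (LAX, 25), (LAX, 28)}
Difference: {(ATL, 14), (JFK, 11), (JFK, 25), (JFK, 28), (LAX, 11), (LAX, 14), (LAX, 25), (LAX, 28)} with {(CDG, 9), (DEN, 4), (JFK, 11), (LAX, 11), (LHR, 14), (MIA, 39), (SFO, 10), (SFO, 14)} → {(ATL, 14), (JFK, 25), (JFK, 28), (LAX, 14), (LAX, 25), (LAX, 28)}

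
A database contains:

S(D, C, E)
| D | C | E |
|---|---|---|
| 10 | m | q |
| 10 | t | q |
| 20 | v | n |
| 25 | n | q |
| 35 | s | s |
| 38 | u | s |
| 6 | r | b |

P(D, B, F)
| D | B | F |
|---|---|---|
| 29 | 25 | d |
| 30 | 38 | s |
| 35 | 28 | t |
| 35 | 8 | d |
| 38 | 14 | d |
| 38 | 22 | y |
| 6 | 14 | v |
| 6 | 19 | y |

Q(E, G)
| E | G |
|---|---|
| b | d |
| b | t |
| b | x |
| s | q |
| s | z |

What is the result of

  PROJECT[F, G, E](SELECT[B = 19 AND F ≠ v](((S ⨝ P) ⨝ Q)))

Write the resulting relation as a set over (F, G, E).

S ⋈ P (natural join on D): {(35, s, s, 28, t), (35, s, s, 8, d), (38, u, s, 14, d), (38, u, s, 22, y), (6, r, b, 14, v), (6, r, b, 19, y)}
(S ⨝ P) ⋈ Q (natural join on E): {(35, s, s, 28, t, q), (35, s, s, 28, t, z), (35, s, s, 8, d, q), (35, s, s, 8, d, z), (38, u, s, 14, d, q), (38, u, s, 14, d, z), (38, u, s, 22, y, q), (38, u, s, 22, y, z), (6, r, b, 14, v, d), (6, r, b, 14, v, t), (6, r, b, 14, v, x), (6, r, b, 19, y, d), (6, r, b, 19, y, t), (6, r, b, 19, y, x)}
Selection B = 19 AND F ≠ v: {(6, r, b, 19, y, d), (6, r, b, 19, y, t), (6, r, b, 19, y, x)}
π[F, G, E]: project onto (F, G, E) → {(y, d, b), (y, t, b), (y, x, b)}

{(y, d, b), (y, t, b), (y, x, b)}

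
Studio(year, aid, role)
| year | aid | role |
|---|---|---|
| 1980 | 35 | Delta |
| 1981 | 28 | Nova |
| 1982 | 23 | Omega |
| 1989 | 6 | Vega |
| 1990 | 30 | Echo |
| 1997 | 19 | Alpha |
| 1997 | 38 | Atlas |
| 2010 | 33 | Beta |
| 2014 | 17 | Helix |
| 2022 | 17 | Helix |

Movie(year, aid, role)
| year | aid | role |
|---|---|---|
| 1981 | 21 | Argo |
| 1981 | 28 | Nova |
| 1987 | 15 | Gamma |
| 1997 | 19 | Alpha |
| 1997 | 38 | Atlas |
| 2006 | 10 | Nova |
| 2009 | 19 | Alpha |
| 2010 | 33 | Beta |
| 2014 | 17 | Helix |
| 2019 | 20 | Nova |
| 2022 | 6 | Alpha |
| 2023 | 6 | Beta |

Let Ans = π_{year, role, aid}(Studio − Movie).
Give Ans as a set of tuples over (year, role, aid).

{(1980, Delta, 35), (1982, Omega, 23), (1989, Vega, 6), (1990, Echo, 30), (2022, Helix, 17)}

Difference: {(1980, 35, Delta), (1981, 28, Nova), (1982, 23, Omega), (1989, 6, Vega), (1990, 30, Echo), (1997, 19, Alpha), (1997, 38, Atlas), (2010, 33, Beta), (2014, 17, Helix), (2022, 17, Helix)} with {(1981, 21, Argo), (1981, 28, Nova), (1987, 15, Gamma), (1997, 19, Alpha), (1997, 38, Atlas), (2006, 10, Nova), (2009, 19, Alpha), (2010, 33, Beta), (2014, 17, Helix), (2019, 20, Nova), (2022, 6, Alpha), (2023, 6, Beta)} → {(1980, 35, Delta), (1982, 23, Omega), (1989, 6, Vega), (1990, 30, Echo), (2022, 17, Helix)}
π_{year, role, aid} gives {(1980, Delta, 35), (1982, Omega, 23), (1989, Vega, 6), (1990, Echo, 30), (2022, Helix, 17)}.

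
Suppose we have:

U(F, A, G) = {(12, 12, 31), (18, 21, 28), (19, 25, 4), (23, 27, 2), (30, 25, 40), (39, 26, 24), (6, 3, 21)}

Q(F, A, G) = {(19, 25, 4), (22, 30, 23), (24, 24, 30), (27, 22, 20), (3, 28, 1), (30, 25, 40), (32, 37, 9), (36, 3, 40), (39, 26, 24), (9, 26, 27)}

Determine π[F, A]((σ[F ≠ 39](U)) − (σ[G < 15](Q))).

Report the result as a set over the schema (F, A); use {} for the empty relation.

{(12, 12), (18, 21), (23, 27), (30, 25), (6, 3)}

σ[F ≠ 39]: keep tuples satisfying F ≠ 39 → {(12, 12, 31), (18, 21, 28), (19, 25, 4), (23, 27, 2), (30, 25, 40), (6, 3, 21)}
σ[G < 15]: keep tuples satisfying G < 15 → {(19, 25, 4), (3, 28, 1), (32, 37, 9)}
Set difference of the two operands is {(12, 12, 31), (18, 21, 28), (23, 27, 2), (30, 25, 40), (6, 3, 21)}.
π[F, A]: project onto (F, A) → {(12, 12), (18, 21), (23, 27), (30, 25), (6, 3)}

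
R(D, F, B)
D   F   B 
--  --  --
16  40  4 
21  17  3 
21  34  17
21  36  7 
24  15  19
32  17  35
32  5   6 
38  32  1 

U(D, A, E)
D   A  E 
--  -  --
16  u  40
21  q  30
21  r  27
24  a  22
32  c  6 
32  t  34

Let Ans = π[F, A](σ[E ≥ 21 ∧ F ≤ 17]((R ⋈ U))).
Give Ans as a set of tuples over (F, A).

R ⋈ U (natural join on D): {(16, 40, 4, u, 40), (21, 17, 3, q, 30), (21, 17, 3, r, 27), (21, 34, 17, q, 30), (21, 34, 17, r, 27), (21, 36, 7, q, 30), (21, 36, 7, r, 27), (24, 15, 19, a, 22), (32, 17, 35, c, 6), (32, 17, 35, t, 34), (32, 5, 6, c, 6), (32, 5, 6, t, 34)}
Selection E ≥ 21 ∧ F ≤ 17: {(21, 17, 3, q, 30), (21, 17, 3, r, 27), (24, 15, 19, a, 22), (32, 17, 35, t, 34), (32, 5, 6, t, 34)}
Keep only column(s) F, A: {(15, a), (17, q), (17, r), (17, t), (5, t)}

{(15, a), (17, q), (17, r), (17, t), (5, t)}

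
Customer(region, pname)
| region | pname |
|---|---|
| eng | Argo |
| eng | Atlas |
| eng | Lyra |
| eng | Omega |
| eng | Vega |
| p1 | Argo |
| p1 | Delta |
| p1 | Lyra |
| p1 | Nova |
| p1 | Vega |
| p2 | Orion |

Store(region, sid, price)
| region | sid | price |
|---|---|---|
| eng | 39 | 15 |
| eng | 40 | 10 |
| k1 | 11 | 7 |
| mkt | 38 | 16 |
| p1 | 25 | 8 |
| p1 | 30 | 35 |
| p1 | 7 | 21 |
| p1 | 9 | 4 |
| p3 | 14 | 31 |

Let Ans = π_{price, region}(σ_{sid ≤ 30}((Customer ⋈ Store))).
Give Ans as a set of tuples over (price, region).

Natural join on region: {(eng, Argo, 39, 15), (eng, Argo, 40, 10), (eng, Atlas, 39, 15), (eng, Atlas, 40, 10), (eng, Lyra, 39, 15), (eng, Lyra, 40, 10), (eng, Omega, 39, 15), (eng, Omega, 40, 10), (eng, Vega, 39, 15), (eng, Vega, 40, 10), (p1, Argo, 25, 8), (p1, Argo, 30, 35), (p1, Argo, 7, 21), (p1, Argo, 9, 4), (p1, Delta, 25, 8), (p1, Delta, 30, 35), (p1, Delta, 7, 21), (p1, Delta, 9, 4), (p1, Lyra, 25, 8), (p1, Lyra, 30, 35), (p1, Lyra, 7, 21), (p1, Lyra, 9, 4), (p1, Nova, 25, 8), (p1, Nova, 30, 35), (p1, Nova, 7, 21), (p1, Nova, 9, 4), (p1, Vega, 25, 8), (p1, Vega, 30, 35), (p1, Vega, 7, 21), (p1, Vega, 9, 4)}
Apply σ_{sid ≤ 30}; surviving tuples: {(p1, Argo, 25, 8), (p1, Argo, 30, 35), (p1, Argo, 7, 21), (p1, Argo, 9, 4), (p1, Delta, 25, 8), (p1, Delta, 30, 35), (p1, Delta, 7, 21), (p1, Delta, 9, 4), (p1, Lyra, 25, 8), (p1, Lyra, 30, 35), (p1, Lyra, 7, 21), (p1, Lyra, 9, 4), (p1, Nova, 25, 8), (p1, Nova, 30, 35), (p1, Nova, 7, 21), (p1, Nova, 9, 4), (p1, Vega, 25, 8), (p1, Vega, 30, 35), (p1, Vega, 7, 21), (p1, Vega, 9, 4)}
Keep only column(s) price, region (16 duplicate(s) eliminated): {(21, p1), (35, p1), (4, p1), (8, p1)}

{(21, p1), (35, p1), (4, p1), (8, p1)}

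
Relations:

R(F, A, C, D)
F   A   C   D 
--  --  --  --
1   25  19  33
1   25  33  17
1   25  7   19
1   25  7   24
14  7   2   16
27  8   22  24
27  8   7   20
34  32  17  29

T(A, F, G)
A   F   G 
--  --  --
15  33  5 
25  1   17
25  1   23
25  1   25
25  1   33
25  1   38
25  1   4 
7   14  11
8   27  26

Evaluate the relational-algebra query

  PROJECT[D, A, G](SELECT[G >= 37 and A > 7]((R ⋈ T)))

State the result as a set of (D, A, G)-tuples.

Natural join on F, A: {(1, 25, 19, 33, 17), (1, 25, 19, 33, 23), (1, 25, 19, 33, 25), (1, 25, 19, 33, 33), (1, 25, 19, 33, 38), (1, 25, 19, 33, 4), (1, 25, 33, 17, 17), (1, 25, 33, 17, 23), (1, 25, 33, 17, 25), (1, 25, 33, 17, 33), (1, 25, 33, 17, 38), (1, 25, 33, 17, 4), (1, 25, 7, 19, 17), (1, 25, 7, 19, 23), (1, 25, 7, 19, 25), (1, 25, 7, 19, 33), (1, 25, 7, 19, 38), (1, 25, 7, 19, 4), (1, 25, 7, 24, 17), (1, 25, 7, 24, 23), (1, 25, 7, 24, 25), (1, 25, 7, 24, 33), (1, 25, 7, 24, 38), (1, 25, 7, 24, 4), (14, 7, 2, 16, 11), (27, 8, 22, 24, 26), (27, 8, 7, 20, 26)}
σ[G >= 37 and A > 7]: keep tuples satisfying G >= 37 and A > 7 → {(1, 25, 19, 33, 38), (1, 25, 33, 17, 38), (1, 25, 7, 19, 38), (1, 25, 7, 24, 38)}
π_{D, A, G} gives {(17, 25, 38), (19, 25, 38), (24, 25, 38), (33, 25, 38)}.

{(17, 25, 38), (19, 25, 38), (24, 25, 38), (33, 25, 38)}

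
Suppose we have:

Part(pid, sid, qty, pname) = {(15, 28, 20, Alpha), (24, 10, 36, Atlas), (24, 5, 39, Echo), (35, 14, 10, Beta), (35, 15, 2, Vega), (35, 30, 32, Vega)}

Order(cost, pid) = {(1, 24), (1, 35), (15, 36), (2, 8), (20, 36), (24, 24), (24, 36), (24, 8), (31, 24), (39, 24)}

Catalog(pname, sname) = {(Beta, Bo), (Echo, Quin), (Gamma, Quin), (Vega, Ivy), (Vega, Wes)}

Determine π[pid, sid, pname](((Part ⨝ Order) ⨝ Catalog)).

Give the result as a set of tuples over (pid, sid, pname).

Joining Part and Order on pid yields {(24, 10, 36, Atlas, 1), (24, 10, 36, Atlas, 24), (24, 10, 36, Atlas, 31), (24, 10, 36, Atlas, 39), (24, 5, 39, Echo, 1), (24, 5, 39, Echo, 24), (24, 5, 39, Echo, 31), (24, 5, 39, Echo, 39), (35, 14, 10, Beta, 1), (35, 15, 2, Vega, 1), (35, 30, 32, Vega, 1)}.
Joining (Part ⨝ Order) and Catalog on pname yields {(24, 5, 39, Echo, 1, Quin), (24, 5, 39, Echo, 24, Quin), (24, 5, 39, Echo, 31, Quin), (24, 5, 39, Echo, 39, Quin), (35, 14, 10, Beta, 1, Bo), (35, 15, 2, Vega, 1, Ivy), (35, 15, 2, Vega, 1, Wes), (35, 30, 32, Vega, 1, Ivy), (35, 30, 32, Vega, 1, Wes)}.
Projecting to pid, sid, pname (5 duplicate(s) eliminated): {(24, 5, Echo), (35, 14, Beta), (35, 15, Vega), (35, 30, Vega)}

{(24, 5, Echo), (35, 14, Beta), (35, 15, Vega), (35, 30, Vega)}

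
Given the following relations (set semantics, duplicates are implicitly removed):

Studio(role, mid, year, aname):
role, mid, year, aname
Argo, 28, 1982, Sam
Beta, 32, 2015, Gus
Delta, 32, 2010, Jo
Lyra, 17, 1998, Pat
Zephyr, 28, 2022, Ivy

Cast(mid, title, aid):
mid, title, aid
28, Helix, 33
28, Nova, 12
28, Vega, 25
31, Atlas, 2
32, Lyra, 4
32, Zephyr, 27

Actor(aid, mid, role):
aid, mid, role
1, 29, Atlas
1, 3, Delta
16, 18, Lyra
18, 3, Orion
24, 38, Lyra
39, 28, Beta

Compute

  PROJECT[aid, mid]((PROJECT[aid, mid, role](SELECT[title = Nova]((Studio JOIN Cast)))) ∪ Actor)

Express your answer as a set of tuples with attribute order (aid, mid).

Studio ⋈ Cast (natural join on mid): {(Argo, 28, 1982, Sam, Helix, 33), (Argo, 28, 1982, Sam, Nova, 12), (Argo, 28, 1982, Sam, Vega, 25), (Beta, 32, 2015, Gus, Lyra, 4), (Beta, 32, 2015, Gus, Zephyr, 27), (Delta, 32, 2010, Jo, Lyra, 4), (Delta, 32, 2010, Jo, Zephyr, 27), (Zephyr, 28, 2022, Ivy, Helix, 33), (Zephyr, 28, 2022, Ivy, Nova, 12), (Zephyr, 28, 2022, Ivy, Vega, 25)}
Apply σ_{title = Nova}; surviving tuples: {(Argo, 28, 1982, Sam, Nova, 12), (Zephyr, 28, 2022, Ivy, Nova, 12)}
Keep only column(s) aid, mid, role: {(12, 28, Argo), (12, 28, Zephyr)}
Set union of the two operands is {(1, 29, Atlas), (1, 3, Delta), (12, 28, Argo), (12, 28, Zephyr), (16, 18, Lyra), (18, 3, Orion), (24, 38, Lyra), (39, 28, Beta)}.
Keep only column(s) aid, mid (1 duplicate(s) eliminated): {(1, 29), (1, 3), (12, 28), (16, 18), (18, 3), (24, 38), (39, 28)}

{(1, 29), (1, 3), (12, 28), (16, 18), (18, 3), (24, 38), (39, 28)}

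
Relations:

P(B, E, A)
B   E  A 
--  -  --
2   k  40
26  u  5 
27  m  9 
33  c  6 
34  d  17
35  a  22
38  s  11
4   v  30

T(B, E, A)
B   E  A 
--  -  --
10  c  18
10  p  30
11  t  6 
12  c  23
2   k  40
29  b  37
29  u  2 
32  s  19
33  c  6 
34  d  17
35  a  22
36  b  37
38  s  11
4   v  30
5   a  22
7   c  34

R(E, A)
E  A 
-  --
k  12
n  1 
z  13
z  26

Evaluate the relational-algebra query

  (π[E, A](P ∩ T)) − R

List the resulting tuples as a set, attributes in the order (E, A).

Set intersection of the two operands is {(2, k, 40), (33, c, 6), (34, d, 17), (35, a, 22), (38, s, 11), (4, v, 30)}.
Keep only column(s) E, A: {(a, 22), (c, 6), (d, 17), (k, 40), (s, 11), (v, 30)}
Set difference of the two operands is {(a, 22), (c, 6), (d, 17), (k, 40), (s, 11), (v, 30)}.

{(a, 22), (c, 6), (d, 17), (k, 40), (s, 11), (v, 30)}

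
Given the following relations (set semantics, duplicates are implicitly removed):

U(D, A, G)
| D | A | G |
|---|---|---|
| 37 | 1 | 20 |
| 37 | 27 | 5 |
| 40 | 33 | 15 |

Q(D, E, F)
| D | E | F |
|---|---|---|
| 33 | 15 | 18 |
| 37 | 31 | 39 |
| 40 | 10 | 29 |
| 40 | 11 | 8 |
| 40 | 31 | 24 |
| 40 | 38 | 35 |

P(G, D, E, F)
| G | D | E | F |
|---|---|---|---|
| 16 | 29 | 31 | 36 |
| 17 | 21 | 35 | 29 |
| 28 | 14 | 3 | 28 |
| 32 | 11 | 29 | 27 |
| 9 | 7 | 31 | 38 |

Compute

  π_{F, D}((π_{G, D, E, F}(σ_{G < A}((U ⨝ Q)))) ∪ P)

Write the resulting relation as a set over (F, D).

U ⋈ Q (natural join on D): {(37, 1, 20, 31, 39), (37, 27, 5, 31, 39), (40, 33, 15, 10, 29), (40, 33, 15, 11, 8), (40, 33, 15, 31, 24), (40, 33, 15, 38, 35)}
Selection G < A: {(37, 27, 5, 31, 39), (40, 33, 15, 10, 29), (40, 33, 15, 11, 8), (40, 33, 15, 31, 24), (40, 33, 15, 38, 35)}
Keep only column(s) G, D, E, F: {(15, 40, 10, 29), (15, 40, 11, 8), (15, 40, 31, 24), (15, 40, 38, 35), (5, 37, 31, 39)}
Set union of the two operands is {(15, 40, 10, 29), (15, 40, 11, 8), (15, 40, 31, 24), (15, 40, 38, 35), (16, 29, 31, 36), (17, 21, 35, 29), (28, 14, 3, 28), (32, 11, 29, 27), (5, 37, 31, 39), (9, 7, 31, 38)}.
Keep only column(s) F, D: {(24, 40), (27, 11), (28, 14), (29, 21), (29, 40), (35, 40), (36, 29), (38, 7), (39, 37), (8, 40)}

{(24, 40), (27, 11), (28, 14), (29, 21), (29, 40), (35, 40), (36, 29), (38, 7), (39, 37), (8, 40)}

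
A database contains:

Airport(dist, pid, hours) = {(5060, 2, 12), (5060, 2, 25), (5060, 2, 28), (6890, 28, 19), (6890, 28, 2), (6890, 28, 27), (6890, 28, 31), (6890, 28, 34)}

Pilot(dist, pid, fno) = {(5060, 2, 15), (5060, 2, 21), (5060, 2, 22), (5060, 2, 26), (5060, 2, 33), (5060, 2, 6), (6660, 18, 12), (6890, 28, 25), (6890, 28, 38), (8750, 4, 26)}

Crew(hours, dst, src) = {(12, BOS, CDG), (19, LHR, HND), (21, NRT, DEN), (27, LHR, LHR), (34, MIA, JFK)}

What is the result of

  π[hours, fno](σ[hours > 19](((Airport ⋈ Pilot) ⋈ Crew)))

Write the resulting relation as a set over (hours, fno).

{(27, 25), (27, 38), (34, 25), (34, 38)}

Airport ⋈ Pilot (natural join on dist, pid): {(5060, 2, 12, 15), (5060, 2, 12, 21), (5060, 2, 12, 22), (5060, 2, 12, 26), (5060, 2, 12, 33), (5060, 2, 12, 6), (5060, 2, 25, 15), (5060, 2, 25, 21), (5060, 2, 25, 22), (5060, 2, 25, 26), (5060, 2, 25, 33), (5060, 2, 25, 6), (5060, 2, 28, 15), (5060, 2, 28, 21), (5060, 2, 28, 22), (5060, 2, 28, 26), (5060, 2, 28, 33), (5060, 2, 28, 6), (6890, 28, 19, 25), (6890, 28, 19, 38), (6890, 28, 2, 25), (6890, 28, 2, 38), (6890, 28, 27, 25), (6890, 28, 27, 38), (6890, 28, 31, 25), (6890, 28, 31, 38), (6890, 28, 34, 25), (6890, 28, 34, 38)}
(Airport ⋈ Pilot) ⋈ Crew (natural join on hours): {(5060, 2, 12, 15, BOS, CDG), (5060, 2, 12, 21, BOS, CDG), (5060, 2, 12, 22, BOS, CDG), (5060, 2, 12, 26, BOS, CDG), (5060, 2, 12, 33, BOS, CDG), (5060, 2, 12, 6, BOS, CDG), (6890, 28, 19, 25, LHR, HND), (6890, 28, 19, 38, LHR, HND), (6890, 28, 27, 25, LHR, LHR), (6890, 28, 27, 38, LHR, LHR), (6890, 28, 34, 25, MIA, JFK), (6890, 28, 34, 38, MIA, JFK)}
Selection hours > 19: {(6890, 28, 27, 25, LHR, LHR), (6890, 28, 27, 38, LHR, LHR), (6890, 28, 34, 25, MIA, JFK), (6890, 28, 34, 38, MIA, JFK)}
π_{hours, fno} gives {(27, 25), (27, 38), (34, 25), (34, 38)}.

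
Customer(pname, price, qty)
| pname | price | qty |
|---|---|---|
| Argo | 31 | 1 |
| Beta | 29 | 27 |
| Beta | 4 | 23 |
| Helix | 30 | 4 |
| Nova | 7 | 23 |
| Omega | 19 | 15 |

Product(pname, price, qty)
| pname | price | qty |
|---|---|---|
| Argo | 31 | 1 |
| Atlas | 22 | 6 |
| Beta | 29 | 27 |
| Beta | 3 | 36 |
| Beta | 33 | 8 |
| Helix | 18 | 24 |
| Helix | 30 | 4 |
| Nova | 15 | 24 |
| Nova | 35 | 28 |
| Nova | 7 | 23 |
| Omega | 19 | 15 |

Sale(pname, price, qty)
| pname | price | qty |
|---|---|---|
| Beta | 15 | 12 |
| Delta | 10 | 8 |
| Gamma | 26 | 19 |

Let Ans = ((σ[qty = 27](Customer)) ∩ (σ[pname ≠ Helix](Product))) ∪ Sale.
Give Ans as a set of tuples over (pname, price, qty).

σ[qty = 27]: keep tuples satisfying qty = 27 → {(Beta, 29, 27)}
σ[pname ≠ Helix]: keep tuples satisfying pname ≠ Helix → {(Argo, 31, 1), (Atlas, 22, 6), (Beta, 29, 27), (Beta, 3, 36), (Beta, 33, 8), (Nova, 15, 24), (Nova, 35, 28), (Nova, 7, 23), (Omega, 19, 15)}
Intersection: {(Beta, 29, 27)} with {(Argo, 31, 1), (Atlas, 22, 6), (Beta, 29, 27), (Beta, 3, 36), (Beta, 33, 8), (Nova, 15, 24), (Nova, 35, 28), (Nova, 7, 23), (Omega, 19, 15)} → {(Beta, 29, 27)}
Union: {(Beta, 29, 27)} with {(Beta, 15, 12), (Delta, 10, 8), (Gamma, 26, 19)} → {(Beta, 15, 12), (Beta, 29, 27), (Delta, 10, 8), (Gamma, 26, 19)}

{(Beta, 15, 12), (Beta, 29, 27), (Delta, 10, 8), (Gamma, 26, 19)}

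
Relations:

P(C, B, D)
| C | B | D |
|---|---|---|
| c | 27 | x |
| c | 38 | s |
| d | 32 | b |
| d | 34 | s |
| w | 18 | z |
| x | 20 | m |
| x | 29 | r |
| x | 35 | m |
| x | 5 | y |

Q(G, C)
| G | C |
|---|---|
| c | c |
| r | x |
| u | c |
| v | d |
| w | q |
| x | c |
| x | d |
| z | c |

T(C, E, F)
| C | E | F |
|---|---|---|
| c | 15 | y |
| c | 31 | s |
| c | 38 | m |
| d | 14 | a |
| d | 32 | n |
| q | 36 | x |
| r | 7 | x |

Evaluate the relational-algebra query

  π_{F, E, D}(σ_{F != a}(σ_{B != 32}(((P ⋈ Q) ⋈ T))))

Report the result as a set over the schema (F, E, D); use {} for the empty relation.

P ⋈ Q (natural join on C): {(c, 27, x, c), (c, 27, x, u), (c, 27, x, x), (c, 27, x, z), (c, 38, s, c), (c, 38, s, u), (c, 38, s, x), (c, 38, s, z), (d, 32, b, v), (d, 32, b, x), (d, 34, s, v), (d, 34, s, x), (x, 20, m, r), (x, 29, r, r), (x, 35, m, r), (x, 5, y, r)}
(P ⋈ Q) ⋈ T (natural join on C): {(c, 27, x, c, 15, y), (c, 27, x, c, 31, s), (c, 27, x, c, 38, m), (c, 27, x, u, 15, y), (c, 27, x, u, 31, s), (c, 27, x, u, 38, m), (c, 27, x, x, 15, y), (c, 27, x, x, 31, s), (c, 27, x, x, 38, m), (c, 27, x, z, 15, y), (c, 27, x, z, 31, s), (c, 27, x, z, 38, m), (c, 38, s, c, 15, y), (c, 38, s, c, 31, s), (c, 38, s, c, 38, m), (c, 38, s, u, 15, y), (c, 38, s, u, 31, s), (c, 38, s, u, 38, m), (c, 38, s, x, 15, y), (c, 38, s, x, 31, s), (c, 38, s, x, 38, m), (c, 38, s, z, 15, y), (c, 38, s, z, 31, s), (c, 38, s, z, 38, m), (d, 32, b, v, 14, a), (d, 32, b, v, 32, n), (d, 32, b, x, 14, a), (d, 32, b, x, 32, n), (d, 34, s, v, 14, a), (d, 34, s, v, 32, n), (d, 34, s, x, 14, a), (d, 34, s, x, 32, n)}
σ[B != 32]: keep tuples satisfying B != 32 → {(c, 27, x, c, 15, y), (c, 27, x, c, 31, s), (c, 27, x, c, 38, m), (c, 27, x, u, 15, y), (c, 27, x, u, 31, s), (c, 27, x, u, 38, m), (c, 27, x, x, 15, y), (c, 27, x, x, 31, s), (c, 27, x, x, 38, m), (c, 27, x, z, 15, y), (c, 27, x, z, 31, s), (c, 27, x, z, 38, m), (c, 38, s, c, 15, y), (c, 38, s, c, 31, s), (c, 38, s, c, 38, m), (c, 38, s, u, 15, y), (c, 38, s, u, 31, s), (c, 38, s, u, 38, m), (c, 38, s, x, 15, y), (c, 38, s, x, 31, s), (c, 38, s, x, 38, m), (c, 38, s, z, 15, y), (c, 38, s, z, 31, s), (c, 38, s, z, 38, m), (d, 34, s, v, 14, a), (d, 34, s, v, 32, n), (d, 34, s, x, 14, a), (d, 34, s, x, 32, n)}
σ[F != a]: keep tuples satisfying F != a → {(c, 27, x, c, 15, y), (c, 27, x, c, 31, s), (c, 27, x, c, 38, m), (c, 27, x, u, 15, y), (c, 27, x, u, 31, s), (c, 27, x, u, 38, m), (c, 27, x, x, 15, y), (c, 27, x, x, 31, s), (c, 27, x, x, 38, m), (c, 27, x, z, 15, y), (c, 27, x, z, 31, s), (c, 27, x, z, 38, m), (c, 38, s, c, 15, y), (c, 38, s, c, 31, s), (c, 38, s, c, 38, m), (c, 38, s, u, 15, y), (c, 38, s, u, 31, s), (c, 38, s, u, 38, m), (c, 38, s, x, 15, y), (c, 38, s, x, 31, s), (c, 38, s, x, 38, m), (c, 38, s, z, 15, y), (c, 38, s, z, 31, s), (c, 38, s, z, 38, m), (d, 34, s, v, 32, n), (d, 34, s, x, 32, n)}
π[F, E, D]: project onto (F, E, D) (19 duplicate(s) eliminated) → {(m, 38, s), (m, 38, x), (n, 32, s), (s, 31, s), (s, 31, x), (y, 15, s), (y, 15, x)}

{(m, 38, s), (m, 38, x), (n, 32, s), (s, 31, s), (s, 31, x), (y, 15, s), (y, 15, x)}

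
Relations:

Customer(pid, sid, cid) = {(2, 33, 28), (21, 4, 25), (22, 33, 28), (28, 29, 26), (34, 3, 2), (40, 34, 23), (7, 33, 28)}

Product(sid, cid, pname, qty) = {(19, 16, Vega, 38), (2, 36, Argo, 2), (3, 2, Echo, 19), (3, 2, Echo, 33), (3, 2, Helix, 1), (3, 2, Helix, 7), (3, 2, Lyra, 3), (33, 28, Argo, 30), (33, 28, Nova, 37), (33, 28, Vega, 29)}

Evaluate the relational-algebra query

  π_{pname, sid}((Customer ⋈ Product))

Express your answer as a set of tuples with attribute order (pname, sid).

Customer ⋈ Product (natural join on sid, cid): {(2, 33, 28, Argo, 30), (2, 33, 28, Nova, 37), (2, 33, 28, Vega, 29), (22, 33, 28, Argo, 30), (22, 33, 28, Nova, 37), (22, 33, 28, Vega, 29), (34, 3, 2, Echo, 19), (34, 3, 2, Echo, 33), (34, 3, 2, Helix, 1), (34, 3, 2, Helix, 7), (34, 3, 2, Lyra, 3), (7, 33, 28, Argo, 30), (7, 33, 28, Nova, 37), (7, 33, 28, Vega, 29)}
Keep only column(s) pname, sid (8 duplicate(s) eliminated): {(Argo, 33), (Echo, 3), (Helix, 3), (Lyra, 3), (Nova, 33), (Vega, 33)}

{(Argo, 33), (Echo, 3), (Helix, 3), (Lyra, 3), (Nova, 33), (Vega, 33)}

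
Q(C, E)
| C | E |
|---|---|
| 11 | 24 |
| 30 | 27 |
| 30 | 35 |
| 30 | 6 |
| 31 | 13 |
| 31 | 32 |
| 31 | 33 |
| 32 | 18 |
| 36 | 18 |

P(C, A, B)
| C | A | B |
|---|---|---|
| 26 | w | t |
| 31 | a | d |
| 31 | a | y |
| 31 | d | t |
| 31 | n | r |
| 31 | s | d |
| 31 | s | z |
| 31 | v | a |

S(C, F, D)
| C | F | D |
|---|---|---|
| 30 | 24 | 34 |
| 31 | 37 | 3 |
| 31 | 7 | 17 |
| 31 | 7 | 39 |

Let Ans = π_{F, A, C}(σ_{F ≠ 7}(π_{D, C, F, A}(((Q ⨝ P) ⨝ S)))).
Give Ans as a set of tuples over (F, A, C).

{(37, a, 31), (37, d, 31), (37, n, 31), (37, s, 31), (37, v, 31)}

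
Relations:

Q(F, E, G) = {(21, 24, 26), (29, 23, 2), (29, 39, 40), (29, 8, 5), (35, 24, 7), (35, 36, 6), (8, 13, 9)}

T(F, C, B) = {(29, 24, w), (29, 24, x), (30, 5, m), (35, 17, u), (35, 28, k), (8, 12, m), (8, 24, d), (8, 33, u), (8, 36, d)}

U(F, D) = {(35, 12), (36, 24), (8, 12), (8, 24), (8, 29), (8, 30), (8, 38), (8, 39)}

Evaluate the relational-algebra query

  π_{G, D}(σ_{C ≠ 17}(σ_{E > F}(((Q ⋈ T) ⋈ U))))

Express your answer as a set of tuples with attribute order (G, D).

{(6, 12), (9, 12), (9, 24), (9, 29), (9, 30), (9, 38), (9, 39)}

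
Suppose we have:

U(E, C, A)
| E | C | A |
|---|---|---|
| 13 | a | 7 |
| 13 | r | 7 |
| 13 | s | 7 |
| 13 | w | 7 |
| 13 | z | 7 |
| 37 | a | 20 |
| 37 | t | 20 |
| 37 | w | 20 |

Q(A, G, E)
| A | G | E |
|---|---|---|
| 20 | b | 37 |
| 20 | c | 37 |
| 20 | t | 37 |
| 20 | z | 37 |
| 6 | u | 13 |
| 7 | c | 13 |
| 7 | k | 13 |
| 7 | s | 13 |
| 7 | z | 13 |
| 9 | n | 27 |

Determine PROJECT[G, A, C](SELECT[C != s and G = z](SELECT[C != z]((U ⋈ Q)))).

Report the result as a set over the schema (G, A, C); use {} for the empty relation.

{(z, 20, a), (z, 20, t), (z, 20, w), (z, 7, a), (z, 7, r), (z, 7, w)}

U ⋈ Q (natural join on E, A): {(13, a, 7, c), (13, a, 7, k), (13, a, 7, s), (13, a, 7, z), (13, r, 7, c), (13, r, 7, k), (13, r, 7, s), (13, r, 7, z), (13, s, 7, c), (13, s, 7, k), (13, s, 7, s), (13, s, 7, z), (13, w, 7, c), (13, w, 7, k), (13, w, 7, s), (13, w, 7, z), (13, z, 7, c), (13, z, 7, k), (13, z, 7, s), (13, z, 7, z), (37, a, 20, b), (37, a, 20, c), (37, a, 20, t), (37, a, 20, z), (37, t, 20, b), (37, t, 20, c), (37, t, 20, t), (37, t, 20, z), (37, w, 20, b), (37, w, 20, c), (37, w, 20, t), (37, w, 20, z)}
Filtering on C != z leaves {(13, a, 7, c), (13, a, 7, k), (13, a, 7, s), (13, a, 7, z), (13, r, 7, c), (13, r, 7, k), (13, r, 7, s), (13, r, 7, z), (13, s, 7, c), (13, s, 7, k), (13, s, 7, s), (13, s, 7, z), (13, w, 7, c), (13, w, 7, k), (13, w, 7, s), (13, w, 7, z), (37, a, 20, b), (37, a, 20, c), (37, a, 20, t), (37, a, 20, z), (37, t, 20, b), (37, t, 20, c), (37, t, 20, t), (37, t, 20, z), (37, w, 20, b), (37, w, 20, c), (37, w, 20, t), (37, w, 20, z)}.
Filtering on C != s and G = z leaves {(13, a, 7, z), (13, r, 7, z), (13, w, 7, z), (37, a, 20, z), (37, t, 20, z), (37, w, 20, z)}.
Keep only column(s) G, A, C: {(z, 20, a), (z, 20, t), (z, 20, w), (z, 7, a), (z, 7, r), (z, 7, w)}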